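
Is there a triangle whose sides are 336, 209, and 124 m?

No

The longest side is 336, but the other two sum to only 333.
333 < 336, so the triangle inequality fails.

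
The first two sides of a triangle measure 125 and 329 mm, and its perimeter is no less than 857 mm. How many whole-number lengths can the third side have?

Triangle inequality: 204 < x < 454. Perimeter ≥ 857 gives x ≥ 857 − 125 − 329 = 403.
So 403 ≤ x < 454; integers 403 through 453: 51 values.

51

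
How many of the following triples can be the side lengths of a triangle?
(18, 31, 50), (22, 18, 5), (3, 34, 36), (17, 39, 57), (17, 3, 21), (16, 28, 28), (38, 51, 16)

(18,31,50): 18+31 ≤ 50 → not valid
(5,18,22): 5+18 > 22 → valid
(3,34,36): 3+34 > 36 → valid
(17,39,57): 17+39 ≤ 57 → not valid
(3,17,21): 3+17 ≤ 21 → not valid
(16,28,28): 16+28 > 28 → valid
(16,38,51): 16+38 > 51 → valid
4 of the 7 triples form a triangle.

4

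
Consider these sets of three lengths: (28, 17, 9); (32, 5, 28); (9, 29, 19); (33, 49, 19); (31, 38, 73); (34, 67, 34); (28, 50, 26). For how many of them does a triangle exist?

4

(9,17,28): 9+17 ≤ 28 → not valid
(5,28,32): 5+28 > 32 → valid
(9,19,29): 9+19 ≤ 29 → not valid
(19,33,49): 19+33 > 49 → valid
(31,38,73): 31+38 ≤ 73 → not valid
(34,34,67): 34+34 > 67 → valid
(26,28,50): 26+28 > 50 → valid
4 of the 7 triples form a triangle.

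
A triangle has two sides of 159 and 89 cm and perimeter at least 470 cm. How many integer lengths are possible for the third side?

Triangle inequality: 70 < x < 248. Perimeter ≥ 470 gives x ≥ 470 − 159 − 89 = 222.
So 222 ≤ x < 248; integers 222 through 247: 26 values.

26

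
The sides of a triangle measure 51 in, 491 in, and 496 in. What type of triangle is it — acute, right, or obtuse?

Compare the square of the longest side to the sum of squares of the other two: 51² + 491² = 243682 < 246016 = 496².

obtuse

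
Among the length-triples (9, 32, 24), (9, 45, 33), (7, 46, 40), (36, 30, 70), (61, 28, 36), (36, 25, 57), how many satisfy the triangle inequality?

4

(9,24,32): 9+24 > 32 → valid
(9,33,45): 9+33 ≤ 45 → not valid
(7,40,46): 7+40 > 46 → valid
(30,36,70): 30+36 ≤ 70 → not valid
(28,36,61): 28+36 > 61 → valid
(25,36,57): 25+36 > 57 → valid
4 of the 6 triples form a triangle.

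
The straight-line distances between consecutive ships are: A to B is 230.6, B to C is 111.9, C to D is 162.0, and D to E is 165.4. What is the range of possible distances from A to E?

0 ≤ AE ≤ 669.9

The maximum is all hops collinear in one direction: 230.6 + 111.9 + 162.0 + 165.4 = 669.9.
The longest hop is 230.6; the others sum to 439.3. Since 230.6 ≤ 439.3, the path can fold back on itself completely, so the minimum distance is 0.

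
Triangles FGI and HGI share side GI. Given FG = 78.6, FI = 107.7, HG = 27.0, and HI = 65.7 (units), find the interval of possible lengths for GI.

From triangle FGI: |78.6 − 107.7| < GI < 78.6 + 107.7, i.e. 29.1 < GI < 186.3.
From triangle HGI: 38.7 < GI < 92.7.
Both must hold, so GI lies in the intersection.

38.7 < GI < 92.7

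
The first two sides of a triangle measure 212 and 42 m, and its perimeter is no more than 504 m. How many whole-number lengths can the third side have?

80

Triangle inequality: 170 < x < 254. Perimeter ≤ 504 gives x ≤ 504 − 212 − 42 = 250.
So 170 < x ≤ 250; integers 171 through 250: 80 values.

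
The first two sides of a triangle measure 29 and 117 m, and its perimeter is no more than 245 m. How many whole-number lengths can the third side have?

11

Triangle inequality: 88 < x < 146. Perimeter ≤ 245 gives x ≤ 245 − 29 − 117 = 99.
So 88 < x ≤ 99; integers 89 through 99: 11 values.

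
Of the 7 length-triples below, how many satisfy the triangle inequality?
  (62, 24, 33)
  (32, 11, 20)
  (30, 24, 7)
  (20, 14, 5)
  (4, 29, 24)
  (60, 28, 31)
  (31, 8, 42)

(24,33,62): 24+33 ≤ 62 → not valid
(11,20,32): 11+20 ≤ 32 → not valid
(7,24,30): 7+24 > 30 → valid
(5,14,20): 5+14 ≤ 20 → not valid
(4,24,29): 4+24 ≤ 29 → not valid
(28,31,60): 28+31 ≤ 60 → not valid
(8,31,42): 8+31 ≤ 42 → not valid
1 of the 7 triples forms a triangle.

1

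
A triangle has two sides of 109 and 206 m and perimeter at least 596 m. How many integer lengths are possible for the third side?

Triangle inequality: 97 < x < 315. Perimeter ≥ 596 gives x ≥ 596 − 109 − 206 = 281.
So 281 ≤ x < 315; integers 281 through 314: 34 values.

34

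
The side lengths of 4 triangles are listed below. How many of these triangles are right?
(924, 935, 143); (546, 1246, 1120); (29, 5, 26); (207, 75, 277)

2

(924,935,143): 143²+924² = 874225 = 935² → right
(546,1246,1120): 546²+1120² = 1552516 = 1246² → right
(29,5,26): 5²+26² = 701 < 841 = 29² → obtuse
(207,75,277): 75²+207² = 48474 < 76729 = 277² → obtuse
2 of the 4 are right.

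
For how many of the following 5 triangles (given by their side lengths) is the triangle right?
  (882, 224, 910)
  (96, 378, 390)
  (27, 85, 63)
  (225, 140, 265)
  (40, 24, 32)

(882,224,910): 224²+882² = 828100 = 910² → right
(96,378,390): 96²+378² = 152100 = 390² → right
(27,85,63): 27²+63² = 4698 < 7225 = 85² → obtuse
(225,140,265): 140²+225² = 70225 = 265² → right
(40,24,32): 24²+32² = 1600 = 40² → right
4 of the 5 are right.

4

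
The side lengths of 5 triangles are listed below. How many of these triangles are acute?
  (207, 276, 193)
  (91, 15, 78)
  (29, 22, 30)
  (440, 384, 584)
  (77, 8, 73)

2

(207,276,193): 193²+207² = 80098 > 76176 = 276² → acute
(91,15,78): 15²+78² = 6309 < 8281 = 91² → obtuse
(29,22,30): 22²+29² = 1325 > 900 = 30² → acute
(440,384,584): 384²+440² = 341056 = 584² → right
(77,8,73): 8²+73² = 5393 < 5929 = 77² → obtuse
2 of the 5 are acute.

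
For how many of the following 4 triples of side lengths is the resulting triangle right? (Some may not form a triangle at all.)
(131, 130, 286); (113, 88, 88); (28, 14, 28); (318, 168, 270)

(131,130,286): 130+131 ≤ 286, not a triangle
(113,88,88): 88²+88² = 15488 > 12769 = 113² → acute
(28,14,28): 14²+28² = 980 > 784 = 28² → acute
(318,168,270): 168²+270² = 101124 = 318² → right
1 of the 4 is right.

1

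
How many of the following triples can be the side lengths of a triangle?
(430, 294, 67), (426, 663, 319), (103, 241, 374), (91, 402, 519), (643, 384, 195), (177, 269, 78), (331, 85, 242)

(67,294,430): 67+294 ≤ 430 → not valid
(319,426,663): 319+426 > 663 → valid
(103,241,374): 103+241 ≤ 374 → not valid
(91,402,519): 91+402 ≤ 519 → not valid
(195,384,643): 195+384 ≤ 643 → not valid
(78,177,269): 78+177 ≤ 269 → not valid
(85,242,331): 85+242 ≤ 331 → not valid
1 of the 7 triples forms a triangle.

1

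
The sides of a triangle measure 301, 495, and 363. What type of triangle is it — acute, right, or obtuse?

Compare the square of the longest side to the sum of squares of the other two: 301² + 363² = 222370 < 245025 = 495².

obtuse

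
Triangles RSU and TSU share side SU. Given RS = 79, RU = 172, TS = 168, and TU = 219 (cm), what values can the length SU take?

From triangle RSU: |79 − 172| < SU < 79 + 172, i.e. 93 < SU < 251.
From triangle TSU: 51 < SU < 387.
Both must hold, so SU lies in the intersection.

93 < SU < 251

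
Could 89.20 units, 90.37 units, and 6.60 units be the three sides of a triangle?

The longest side is 90.37, and the other two sum to 95.80.
Since 95.80 > 90.37, the triangle inequality holds.

Yes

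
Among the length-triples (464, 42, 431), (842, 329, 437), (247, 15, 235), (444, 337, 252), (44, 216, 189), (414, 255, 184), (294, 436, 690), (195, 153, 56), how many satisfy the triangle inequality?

7

(42,431,464): 42+431 > 464 → valid
(329,437,842): 329+437 ≤ 842 → not valid
(15,235,247): 15+235 > 247 → valid
(252,337,444): 252+337 > 444 → valid
(44,189,216): 44+189 > 216 → valid
(184,255,414): 184+255 > 414 → valid
(294,436,690): 294+436 > 690 → valid
(56,153,195): 56+153 > 195 → valid
7 of the 8 triples form a triangle.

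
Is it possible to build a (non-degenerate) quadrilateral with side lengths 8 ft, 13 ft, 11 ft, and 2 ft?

A quadrilateral exists iff every side is shorter than the sum of the others — equivalently, the longest side is less than the sum of the rest.
Longest side 13 < 21 (sum of the remaining 3), so yes.

Yes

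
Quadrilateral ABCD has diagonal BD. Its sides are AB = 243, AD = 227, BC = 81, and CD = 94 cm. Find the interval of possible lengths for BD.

From triangle ABD: |243 − 227| < BD < 243 + 227, i.e. 16 < BD < 470.
From triangle CBD: 13 < BD < 175.
Both must hold, so BD lies in the intersection.

16 < BD < 175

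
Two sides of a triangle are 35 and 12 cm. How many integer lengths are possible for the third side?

The third side lies in the open interval (23, 47).
Integers from 24 to 46 inclusive: 46 − 24 + 1 = 23.

23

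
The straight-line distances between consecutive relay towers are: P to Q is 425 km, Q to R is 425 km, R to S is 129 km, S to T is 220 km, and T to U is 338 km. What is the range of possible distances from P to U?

The maximum is all hops collinear in one direction: 425 + 425 + 129 + 220 + 338 = 1537.
The longest hop is 425; the others sum to 1112. Since 425 ≤ 1112, the path can fold back on itself completely, so the minimum distance is 0.

0 ≤ PU ≤ 1537 km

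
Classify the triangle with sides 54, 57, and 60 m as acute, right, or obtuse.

acute

Compare the square of the longest side to the sum of squares of the other two: 54² + 57² = 6165 > 3600 = 60².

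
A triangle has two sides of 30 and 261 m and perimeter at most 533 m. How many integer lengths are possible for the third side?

11

Triangle inequality: 231 < x < 291. Perimeter ≤ 533 gives x ≤ 533 − 30 − 261 = 242.
So 231 < x ≤ 242; integers 232 through 242: 11 values.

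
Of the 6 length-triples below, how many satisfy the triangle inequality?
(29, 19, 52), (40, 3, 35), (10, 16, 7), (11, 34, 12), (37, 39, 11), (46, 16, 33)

(19,29,52): 19+29 ≤ 52 → not valid
(3,35,40): 3+35 ≤ 40 → not valid
(7,10,16): 7+10 > 16 → valid
(11,12,34): 11+12 ≤ 34 → not valid
(11,37,39): 11+37 > 39 → valid
(16,33,46): 16+33 > 46 → valid
3 of the 6 triples form a triangle.

3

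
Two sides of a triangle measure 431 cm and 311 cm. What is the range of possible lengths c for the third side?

120 < c < 742

By the triangle inequality, c must be less than 431 + 311 = 742 and greater than |431 − 311| = 120.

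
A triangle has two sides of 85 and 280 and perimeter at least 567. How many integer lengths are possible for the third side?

163

Triangle inequality: 195 < x < 365. Perimeter ≥ 567 gives x ≥ 567 − 85 − 280 = 202.
So 202 ≤ x < 365; integers 202 through 364: 163 values.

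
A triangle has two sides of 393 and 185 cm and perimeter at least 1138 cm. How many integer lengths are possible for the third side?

18

Triangle inequality: 208 < x < 578. Perimeter ≥ 1138 gives x ≥ 1138 − 393 − 185 = 560.
So 560 ≤ x < 578; integers 560 through 577: 18 values.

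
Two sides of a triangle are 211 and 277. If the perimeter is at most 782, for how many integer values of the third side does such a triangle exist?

Triangle inequality: 66 < x < 488. Perimeter ≤ 782 gives x ≤ 782 − 211 − 277 = 294.
So 66 < x ≤ 294; integers 67 through 294: 228 values.

228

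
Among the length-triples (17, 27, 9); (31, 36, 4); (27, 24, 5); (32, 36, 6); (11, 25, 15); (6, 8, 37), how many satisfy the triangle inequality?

3

(9,17,27): 9+17 ≤ 27 → not valid
(4,31,36): 4+31 ≤ 36 → not valid
(5,24,27): 5+24 > 27 → valid
(6,32,36): 6+32 > 36 → valid
(11,15,25): 11+15 > 25 → valid
(6,8,37): 6+8 ≤ 37 → not valid
3 of the 6 triples form a triangle.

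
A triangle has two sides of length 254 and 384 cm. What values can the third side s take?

130 < s < 638

By the triangle inequality, s must be less than 254 + 384 = 638 and greater than |254 − 384| = 130.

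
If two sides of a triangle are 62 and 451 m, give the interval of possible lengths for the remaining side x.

By the triangle inequality, x must be less than 62 + 451 = 513 and greater than |62 − 451| = 389.

389 < x < 513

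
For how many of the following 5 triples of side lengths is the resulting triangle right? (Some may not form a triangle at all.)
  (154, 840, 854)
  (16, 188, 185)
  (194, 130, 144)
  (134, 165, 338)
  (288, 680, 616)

(154,840,854): 154²+840² = 729316 = 854² → right
(16,188,185): 16²+185² = 34481 < 35344 = 188² → obtuse
(194,130,144): 130²+144² = 37636 = 194² → right
(134,165,338): 134+165 ≤ 338, not a triangle
(288,680,616): 288²+616² = 462400 = 680² → right
3 of the 5 are right.

3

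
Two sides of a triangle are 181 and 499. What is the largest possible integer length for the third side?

679

The third side must be strictly less than 181 + 499 = 680.
The largest integer below 680 is 679.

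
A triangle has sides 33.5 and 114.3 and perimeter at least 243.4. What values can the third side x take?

95.6 ≤ x < 147.8

Triangle inequality alone gives 80.8 < x < 147.8.
The perimeter condition gives x ≥ 243.4 − 33.5 − 114.3 = 95.6.
Intersecting the two: 95.6 ≤ x < 147.8.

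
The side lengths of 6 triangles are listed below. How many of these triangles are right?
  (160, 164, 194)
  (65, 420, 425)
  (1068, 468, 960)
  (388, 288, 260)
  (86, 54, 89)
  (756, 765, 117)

(160,164,194): 160²+164² = 52496 > 37636 = 194² → acute
(65,420,425): 65²+420² = 180625 = 425² → right
(1068,468,960): 468²+960² = 1140624 = 1068² → right
(388,288,260): 260²+288² = 150544 = 388² → right
(86,54,89): 54²+86² = 10312 > 7921 = 89² → acute
(756,765,117): 117²+756² = 585225 = 765² → right
4 of the 6 are right.

4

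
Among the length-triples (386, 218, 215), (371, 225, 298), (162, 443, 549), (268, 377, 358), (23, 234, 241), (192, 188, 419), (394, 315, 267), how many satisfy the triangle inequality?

(215,218,386): 215+218 > 386 → valid
(225,298,371): 225+298 > 371 → valid
(162,443,549): 162+443 > 549 → valid
(268,358,377): 268+358 > 377 → valid
(23,234,241): 23+234 > 241 → valid
(188,192,419): 188+192 ≤ 419 → not valid
(267,315,394): 267+315 > 394 → valid
6 of the 7 triples form a triangle.

6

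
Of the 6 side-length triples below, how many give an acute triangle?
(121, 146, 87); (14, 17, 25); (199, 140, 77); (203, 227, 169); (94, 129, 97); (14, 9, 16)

4

(121,146,87): 87²+121² = 22210 > 21316 = 146² → acute
(14,17,25): 14²+17² = 485 < 625 = 25² → obtuse
(199,140,77): 77²+140² = 25529 < 39601 = 199² → obtuse
(203,227,169): 169²+203² = 69770 > 51529 = 227² → acute
(94,129,97): 94²+97² = 18245 > 16641 = 129² → acute
(14,9,16): 9²+14² = 277 > 256 = 16² → acute
4 of the 6 are acute.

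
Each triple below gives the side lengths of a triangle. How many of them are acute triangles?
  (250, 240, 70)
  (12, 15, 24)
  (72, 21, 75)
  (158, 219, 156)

(250,240,70): 70²+240² = 62500 = 250² → right
(12,15,24): 12²+15² = 369 < 576 = 24² → obtuse
(72,21,75): 21²+72² = 5625 = 75² → right
(158,219,156): 156²+158² = 49300 > 47961 = 219² → acute
1 of the 4 is acute.

1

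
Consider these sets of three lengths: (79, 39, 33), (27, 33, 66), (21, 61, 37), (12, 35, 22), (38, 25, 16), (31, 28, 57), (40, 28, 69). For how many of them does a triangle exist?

2

(33,39,79): 33+39 ≤ 79 → not valid
(27,33,66): 27+33 ≤ 66 → not valid
(21,37,61): 21+37 ≤ 61 → not valid
(12,22,35): 12+22 ≤ 35 → not valid
(16,25,38): 16+25 > 38 → valid
(28,31,57): 28+31 > 57 → valid
(28,40,69): 28+40 ≤ 69 → not valid
2 of the 7 triples form a triangle.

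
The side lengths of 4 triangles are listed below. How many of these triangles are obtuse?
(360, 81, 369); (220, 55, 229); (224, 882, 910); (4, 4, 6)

2

(360,81,369): 81²+360² = 136161 = 369² → right
(220,55,229): 55²+220² = 51425 < 52441 = 229² → obtuse
(224,882,910): 224²+882² = 828100 = 910² → right
(4,4,6): 4²+4² = 32 < 36 = 6² → obtuse
2 of the 4 are obtuse.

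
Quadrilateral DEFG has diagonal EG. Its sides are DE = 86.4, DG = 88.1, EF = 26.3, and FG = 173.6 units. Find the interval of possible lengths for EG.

147.3 < EG < 174.5

From triangle DEG: |86.4 − 88.1| < EG < 86.4 + 88.1, i.e. 1.7 < EG < 174.5.
From triangle FEG: 147.3 < EG < 199.9.
Both must hold, so EG lies in the intersection.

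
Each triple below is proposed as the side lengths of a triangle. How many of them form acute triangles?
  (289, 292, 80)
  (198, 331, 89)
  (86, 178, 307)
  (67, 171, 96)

(289,292,80): 80²+289² = 89921 > 85264 = 292² → acute
(198,331,89): 89+198 ≤ 331, not a triangle
(86,178,307): 86+178 ≤ 307, not a triangle
(67,171,96): 67+96 ≤ 171, not a triangle
1 of the 4 is acute.

1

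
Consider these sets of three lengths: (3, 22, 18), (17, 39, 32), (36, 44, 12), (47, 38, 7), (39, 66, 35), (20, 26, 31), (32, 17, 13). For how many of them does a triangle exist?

4

(3,18,22): 3+18 ≤ 22 → not valid
(17,32,39): 17+32 > 39 → valid
(12,36,44): 12+36 > 44 → valid
(7,38,47): 7+38 ≤ 47 → not valid
(35,39,66): 35+39 > 66 → valid
(20,26,31): 20+26 > 31 → valid
(13,17,32): 13+17 ≤ 32 → not valid
4 of the 7 triples form a triangle.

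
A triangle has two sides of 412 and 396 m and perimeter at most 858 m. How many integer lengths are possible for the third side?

34

Triangle inequality: 16 < x < 808. Perimeter ≤ 858 gives x ≤ 858 − 412 − 396 = 50.
So 16 < x ≤ 50; integers 17 through 50: 34 values.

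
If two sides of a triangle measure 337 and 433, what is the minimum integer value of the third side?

97

The third side must be strictly greater than |337 − 433| = 96.
The smallest integer above 96 is 97.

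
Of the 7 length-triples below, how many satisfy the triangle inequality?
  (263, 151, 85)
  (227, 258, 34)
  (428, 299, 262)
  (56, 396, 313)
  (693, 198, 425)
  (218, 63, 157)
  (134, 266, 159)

(85,151,263): 85+151 ≤ 263 → not valid
(34,227,258): 34+227 > 258 → valid
(262,299,428): 262+299 > 428 → valid
(56,313,396): 56+313 ≤ 396 → not valid
(198,425,693): 198+425 ≤ 693 → not valid
(63,157,218): 63+157 > 218 → valid
(134,159,266): 134+159 > 266 → valid
4 of the 7 triples form a triangle.

4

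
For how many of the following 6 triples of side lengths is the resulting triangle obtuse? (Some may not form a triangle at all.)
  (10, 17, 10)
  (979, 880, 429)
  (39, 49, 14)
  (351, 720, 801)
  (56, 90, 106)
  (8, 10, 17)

(10,17,10): 10²+10² = 200 < 289 = 17² → obtuse
(979,880,429): 429²+880² = 958441 = 979² → right
(39,49,14): 14²+39² = 1717 < 2401 = 49² → obtuse
(351,720,801): 351²+720² = 641601 = 801² → right
(56,90,106): 56²+90² = 11236 = 106² → right
(8,10,17): 8²+10² = 164 < 289 = 17² → obtuse
3 of the 6 are obtuse.

3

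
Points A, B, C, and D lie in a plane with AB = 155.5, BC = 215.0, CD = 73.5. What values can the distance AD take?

0 ≤ AD ≤ 444.0

The maximum is all hops collinear in one direction: 155.5 + 215.0 + 73.5 = 444.0.
The longest hop is 215.0; the others sum to 229.0. Since 215.0 ≤ 229.0, the path can fold back on itself completely, so the minimum distance is 0.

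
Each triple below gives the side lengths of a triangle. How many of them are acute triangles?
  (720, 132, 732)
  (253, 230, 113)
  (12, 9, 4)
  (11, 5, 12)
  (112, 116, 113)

3

(720,132,732): 132²+720² = 535824 = 732² → right
(253,230,113): 113²+230² = 65669 > 64009 = 253² → acute
(12,9,4): 4²+9² = 97 < 144 = 12² → obtuse
(11,5,12): 5²+11² = 146 > 144 = 12² → acute
(112,116,113): 112²+113² = 25313 > 13456 = 116² → acute
3 of the 5 are acute.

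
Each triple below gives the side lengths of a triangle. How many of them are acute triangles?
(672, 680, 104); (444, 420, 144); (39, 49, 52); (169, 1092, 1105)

1

(672,680,104): 104²+672² = 462400 = 680² → right
(444,420,144): 144²+420² = 197136 = 444² → right
(39,49,52): 39²+49² = 3922 > 2704 = 52² → acute
(169,1092,1105): 169²+1092² = 1221025 = 1105² → right
1 of the 4 is acute.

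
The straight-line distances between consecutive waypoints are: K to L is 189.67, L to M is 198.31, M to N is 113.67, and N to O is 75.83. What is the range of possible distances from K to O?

0 ≤ KO ≤ 577.48

The maximum is all hops collinear in one direction: 189.67 + 198.31 + 113.67 + 75.83 = 577.48.
The longest hop is 198.31; the others sum to 379.17. Since 198.31 ≤ 379.17, the path can fold back on itself completely, so the minimum distance is 0.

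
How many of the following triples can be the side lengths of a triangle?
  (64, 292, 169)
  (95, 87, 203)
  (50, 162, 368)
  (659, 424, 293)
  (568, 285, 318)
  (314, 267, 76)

3

(64,169,292): 64+169 ≤ 292 → not valid
(87,95,203): 87+95 ≤ 203 → not valid
(50,162,368): 50+162 ≤ 368 → not valid
(293,424,659): 293+424 > 659 → valid
(285,318,568): 285+318 > 568 → valid
(76,267,314): 76+267 > 314 → valid
3 of the 6 triples form a triangle.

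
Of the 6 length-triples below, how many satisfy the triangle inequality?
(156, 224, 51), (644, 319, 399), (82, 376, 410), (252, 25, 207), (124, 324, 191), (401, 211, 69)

(51,156,224): 51+156 ≤ 224 → not valid
(319,399,644): 319+399 > 644 → valid
(82,376,410): 82+376 > 410 → valid
(25,207,252): 25+207 ≤ 252 → not valid
(124,191,324): 124+191 ≤ 324 → not valid
(69,211,401): 69+211 ≤ 401 → not valid
2 of the 6 triples form a triangle.

2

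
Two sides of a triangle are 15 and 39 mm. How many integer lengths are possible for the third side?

29

The third side lies in the open interval (24, 54).
Integers from 25 to 53 inclusive: 53 − 25 + 1 = 29.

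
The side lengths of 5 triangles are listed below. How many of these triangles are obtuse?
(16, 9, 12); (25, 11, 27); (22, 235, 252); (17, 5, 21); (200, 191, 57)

4

(16,9,12): 9²+12² = 225 < 256 = 16² → obtuse
(25,11,27): 11²+25² = 746 > 729 = 27² → acute
(22,235,252): 22²+235² = 55709 < 63504 = 252² → obtuse
(17,5,21): 5²+17² = 314 < 441 = 21² → obtuse
(200,191,57): 57²+191² = 39730 < 40000 = 200² → obtuse
4 of the 5 are obtuse.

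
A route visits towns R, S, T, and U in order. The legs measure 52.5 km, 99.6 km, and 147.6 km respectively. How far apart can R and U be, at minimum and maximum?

The maximum is all hops collinear in one direction: 52.5 + 99.6 + 147.6 = 299.7.
The longest hop is 147.6; the others sum to 152.1. Since 147.6 ≤ 152.1, the path can fold back on itself completely, so the minimum distance is 0.

0 ≤ RU ≤ 299.7 km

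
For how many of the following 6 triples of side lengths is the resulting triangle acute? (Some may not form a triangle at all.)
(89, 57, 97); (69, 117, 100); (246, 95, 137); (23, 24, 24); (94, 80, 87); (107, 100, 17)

(89,57,97): 57²+89² = 11170 > 9409 = 97² → acute
(69,117,100): 69²+100² = 14761 > 13689 = 117² → acute
(246,95,137): 95+137 ≤ 246, not a triangle
(23,24,24): 23²+24² = 1105 > 576 = 24² → acute
(94,80,87): 80²+87² = 13969 > 8836 = 94² → acute
(107,100,17): 17²+100² = 10289 < 11449 = 107² → obtuse
4 of the 6 are acute.

4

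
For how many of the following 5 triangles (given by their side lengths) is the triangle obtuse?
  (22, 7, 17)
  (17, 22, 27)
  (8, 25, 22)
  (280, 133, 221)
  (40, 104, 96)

(22,7,17): 7²+17² = 338 < 484 = 22² → obtuse
(17,22,27): 17²+22² = 773 > 729 = 27² → acute
(8,25,22): 8²+22² = 548 < 625 = 25² → obtuse
(280,133,221): 133²+221² = 66530 < 78400 = 280² → obtuse
(40,104,96): 40²+96² = 10816 = 104² → right
3 of the 5 are obtuse.

3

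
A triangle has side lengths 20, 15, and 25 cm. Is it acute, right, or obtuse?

Compare the square of the longest side to the sum of squares of the other two: 15² + 20² = 625 = 25².

right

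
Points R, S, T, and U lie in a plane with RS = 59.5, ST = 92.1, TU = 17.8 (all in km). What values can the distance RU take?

14.8 ≤ RU ≤ 169.4 km

The maximum is all hops collinear in one direction: 59.5 + 92.1 + 17.8 = 169.4.
The longest hop is 92.1; the others sum to 77.3. Folding the others back against it leaves at least 92.1 − 77.3 = 14.8.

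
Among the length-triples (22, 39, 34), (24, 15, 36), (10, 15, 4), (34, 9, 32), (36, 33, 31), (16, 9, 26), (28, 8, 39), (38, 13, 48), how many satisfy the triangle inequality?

(22,34,39): 22+34 > 39 → valid
(15,24,36): 15+24 > 36 → valid
(4,10,15): 4+10 ≤ 15 → not valid
(9,32,34): 9+32 > 34 → valid
(31,33,36): 31+33 > 36 → valid
(9,16,26): 9+16 ≤ 26 → not valid
(8,28,39): 8+28 ≤ 39 → not valid
(13,38,48): 13+38 > 48 → valid
5 of the 8 triples form a triangle.

5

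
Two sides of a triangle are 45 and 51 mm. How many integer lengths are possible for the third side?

The third side lies in the open interval (6, 96).
Integers from 7 to 95 inclusive: 95 − 7 + 1 = 89.

89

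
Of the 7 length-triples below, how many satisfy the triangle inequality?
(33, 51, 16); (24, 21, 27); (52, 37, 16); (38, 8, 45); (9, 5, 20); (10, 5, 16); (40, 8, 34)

4

(16,33,51): 16+33 ≤ 51 → not valid
(21,24,27): 21+24 > 27 → valid
(16,37,52): 16+37 > 52 → valid
(8,38,45): 8+38 > 45 → valid
(5,9,20): 5+9 ≤ 20 → not valid
(5,10,16): 5+10 ≤ 16 → not valid
(8,34,40): 8+34 > 40 → valid
4 of the 7 triples form a triangle.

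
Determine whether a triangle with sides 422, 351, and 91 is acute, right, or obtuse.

Compare the square of the longest side to the sum of squares of the other two: 91² + 351² = 131482 < 178084 = 422².

obtuse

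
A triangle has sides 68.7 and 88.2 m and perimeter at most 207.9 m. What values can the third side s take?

Triangle inequality alone gives 19.5 < s < 156.9.
The perimeter condition gives s ≤ 207.9 − 68.7 − 88.2 = 51.0.
Intersecting the two: 19.5 < s ≤ 51.0.

19.5 < s ≤ 51.0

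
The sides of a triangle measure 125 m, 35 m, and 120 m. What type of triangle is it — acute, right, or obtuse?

right

Compare the square of the longest side to the sum of squares of the other two: 35² + 120² = 15625 = 125².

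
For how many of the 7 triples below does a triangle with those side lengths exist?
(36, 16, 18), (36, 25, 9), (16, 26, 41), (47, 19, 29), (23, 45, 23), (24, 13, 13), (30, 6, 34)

(16,18,36): 16+18 ≤ 36 → not valid
(9,25,36): 9+25 ≤ 36 → not valid
(16,26,41): 16+26 > 41 → valid
(19,29,47): 19+29 > 47 → valid
(23,23,45): 23+23 > 45 → valid
(13,13,24): 13+13 > 24 → valid
(6,30,34): 6+30 > 34 → valid
5 of the 7 triples form a triangle.

5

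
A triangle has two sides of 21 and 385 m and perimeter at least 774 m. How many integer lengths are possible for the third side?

Triangle inequality: 364 < x < 406. Perimeter ≥ 774 gives x ≥ 774 − 21 − 385 = 368.
So 368 ≤ x < 406; integers 368 through 405: 38 values.

38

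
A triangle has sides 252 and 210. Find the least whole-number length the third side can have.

The third side must be strictly greater than |252 − 210| = 42.
The smallest integer above 42 is 43.

43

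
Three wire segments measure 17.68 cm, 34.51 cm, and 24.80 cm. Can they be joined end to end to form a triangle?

The longest side is 34.51, and the other two sum to 42.48.
Since 42.48 > 34.51, the triangle inequality holds.

Yes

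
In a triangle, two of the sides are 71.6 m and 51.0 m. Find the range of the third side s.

20.6 < s < 122.6 (m)

By the triangle inequality, s must be less than 71.6 + 51.0 = 122.6 and greater than |71.6 − 51.0| = 20.6.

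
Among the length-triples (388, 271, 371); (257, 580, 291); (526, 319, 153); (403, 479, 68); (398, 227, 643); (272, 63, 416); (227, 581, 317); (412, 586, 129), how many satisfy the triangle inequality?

1

(271,371,388): 271+371 > 388 → valid
(257,291,580): 257+291 ≤ 580 → not valid
(153,319,526): 153+319 ≤ 526 → not valid
(68,403,479): 68+403 ≤ 479 → not valid
(227,398,643): 227+398 ≤ 643 → not valid
(63,272,416): 63+272 ≤ 416 → not valid
(227,317,581): 227+317 ≤ 581 → not valid
(129,412,586): 129+412 ≤ 586 → not valid
1 of the 8 triples forms a triangle.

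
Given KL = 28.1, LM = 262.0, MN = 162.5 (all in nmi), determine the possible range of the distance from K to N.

71.4 ≤ KN ≤ 452.6 nmi

The maximum is all hops collinear in one direction: 28.1 + 262.0 + 162.5 = 452.6.
The longest hop is 262.0; the others sum to 190.6. Folding the others back against it leaves at least 262.0 − 190.6 = 71.4.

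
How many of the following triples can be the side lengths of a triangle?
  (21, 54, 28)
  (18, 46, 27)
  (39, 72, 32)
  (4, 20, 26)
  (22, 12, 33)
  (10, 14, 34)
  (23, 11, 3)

1

(21,28,54): 21+28 ≤ 54 → not valid
(18,27,46): 18+27 ≤ 46 → not valid
(32,39,72): 32+39 ≤ 72 → not valid
(4,20,26): 4+20 ≤ 26 → not valid
(12,22,33): 12+22 > 33 → valid
(10,14,34): 10+14 ≤ 34 → not valid
(3,11,23): 3+11 ≤ 23 → not valid
1 of the 7 triples forms a triangle.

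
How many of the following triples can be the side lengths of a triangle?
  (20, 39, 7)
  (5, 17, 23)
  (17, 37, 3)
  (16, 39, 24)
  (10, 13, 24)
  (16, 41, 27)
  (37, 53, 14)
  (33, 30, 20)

3

(7,20,39): 7+20 ≤ 39 → not valid
(5,17,23): 5+17 ≤ 23 → not valid
(3,17,37): 3+17 ≤ 37 → not valid
(16,24,39): 16+24 > 39 → valid
(10,13,24): 10+13 ≤ 24 → not valid
(16,27,41): 16+27 > 41 → valid
(14,37,53): 14+37 ≤ 53 → not valid
(20,30,33): 20+30 > 33 → valid
3 of the 8 triples form a triangle.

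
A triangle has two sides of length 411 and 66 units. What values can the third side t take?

345 < t < 477 (units)

By the triangle inequality, t must be less than 411 + 66 = 477 and greater than |411 − 66| = 345.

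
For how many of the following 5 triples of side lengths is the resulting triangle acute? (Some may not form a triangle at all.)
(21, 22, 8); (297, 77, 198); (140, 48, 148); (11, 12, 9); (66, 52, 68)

(21,22,8): 8²+21² = 505 > 484 = 22² → acute
(297,77,198): 77+198 ≤ 297, not a triangle
(140,48,148): 48²+140² = 21904 = 148² → right
(11,12,9): 9²+11² = 202 > 144 = 12² → acute
(66,52,68): 52²+66² = 7060 > 4624 = 68² → acute
3 of the 5 are acute.

3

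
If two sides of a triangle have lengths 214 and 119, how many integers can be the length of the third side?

237

The third side lies in the open interval (95, 333).
Integers from 96 to 332 inclusive: 332 − 96 + 1 = 237.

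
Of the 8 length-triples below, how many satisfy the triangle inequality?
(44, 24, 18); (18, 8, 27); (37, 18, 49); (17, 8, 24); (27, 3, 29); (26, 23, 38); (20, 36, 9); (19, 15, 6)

(18,24,44): 18+24 ≤ 44 → not valid
(8,18,27): 8+18 ≤ 27 → not valid
(18,37,49): 18+37 > 49 → valid
(8,17,24): 8+17 > 24 → valid
(3,27,29): 3+27 > 29 → valid
(23,26,38): 23+26 > 38 → valid
(9,20,36): 9+20 ≤ 36 → not valid
(6,15,19): 6+15 > 19 → valid
5 of the 8 triples form a triangle.

5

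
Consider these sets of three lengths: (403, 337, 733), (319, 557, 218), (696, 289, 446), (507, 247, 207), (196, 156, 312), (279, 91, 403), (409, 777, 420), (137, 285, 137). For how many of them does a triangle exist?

(337,403,733): 337+403 > 733 → valid
(218,319,557): 218+319 ≤ 557 → not valid
(289,446,696): 289+446 > 696 → valid
(207,247,507): 207+247 ≤ 507 → not valid
(156,196,312): 156+196 > 312 → valid
(91,279,403): 91+279 ≤ 403 → not valid
(409,420,777): 409+420 > 777 → valid
(137,137,285): 137+137 ≤ 285 → not valid
4 of the 8 triples form a triangle.

4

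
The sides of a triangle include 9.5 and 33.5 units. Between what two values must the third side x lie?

By the triangle inequality, x must be less than 9.5 + 33.5 = 43.0 and greater than |9.5 − 33.5| = 24.0.

24.0 < x < 43.0 (units)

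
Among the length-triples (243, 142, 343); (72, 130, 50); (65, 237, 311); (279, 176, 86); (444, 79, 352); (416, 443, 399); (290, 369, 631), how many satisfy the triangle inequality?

(142,243,343): 142+243 > 343 → valid
(50,72,130): 50+72 ≤ 130 → not valid
(65,237,311): 65+237 ≤ 311 → not valid
(86,176,279): 86+176 ≤ 279 → not valid
(79,352,444): 79+352 ≤ 444 → not valid
(399,416,443): 399+416 > 443 → valid
(290,369,631): 290+369 > 631 → valid
3 of the 7 triples form a triangle.

3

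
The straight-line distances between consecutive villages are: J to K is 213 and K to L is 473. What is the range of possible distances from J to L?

By the triangle inequality, |213 − 473| ≤ JL ≤ 213 + 473.

260 ≤ JL ≤ 686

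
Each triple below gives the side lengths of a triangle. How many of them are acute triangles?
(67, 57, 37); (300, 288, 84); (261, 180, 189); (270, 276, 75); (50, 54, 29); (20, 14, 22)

4

(67,57,37): 37²+57² = 4618 > 4489 = 67² → acute
(300,288,84): 84²+288² = 90000 = 300² → right
(261,180,189): 180²+189² = 68121 = 261² → right
(270,276,75): 75²+270² = 78525 > 76176 = 276² → acute
(50,54,29): 29²+50² = 3341 > 2916 = 54² → acute
(20,14,22): 14²+20² = 596 > 484 = 22² → acute
4 of the 6 are acute.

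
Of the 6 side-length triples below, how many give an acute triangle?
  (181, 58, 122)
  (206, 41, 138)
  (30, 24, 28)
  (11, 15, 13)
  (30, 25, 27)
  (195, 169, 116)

4

(181,58,122): 58+122 ≤ 181, not a triangle
(206,41,138): 41+138 ≤ 206, not a triangle
(30,24,28): 24²+28² = 1360 > 900 = 30² → acute
(11,15,13): 11²+13² = 290 > 225 = 15² → acute
(30,25,27): 25²+27² = 1354 > 900 = 30² → acute
(195,169,116): 116²+169² = 42017 > 38025 = 195² → acute
4 of the 6 are acute.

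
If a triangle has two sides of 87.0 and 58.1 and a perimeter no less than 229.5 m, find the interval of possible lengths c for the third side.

Triangle inequality alone gives 28.9 < c < 145.1.
The perimeter condition gives c ≥ 229.5 − 87.0 − 58.1 = 84.4.
Intersecting the two: 84.4 ≤ c < 145.1.

84.4 ≤ c < 145.1 m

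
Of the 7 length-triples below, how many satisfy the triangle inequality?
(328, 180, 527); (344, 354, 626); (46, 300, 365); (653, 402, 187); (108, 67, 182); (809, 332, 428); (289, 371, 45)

1

(180,328,527): 180+328 ≤ 527 → not valid
(344,354,626): 344+354 > 626 → valid
(46,300,365): 46+300 ≤ 365 → not valid
(187,402,653): 187+402 ≤ 653 → not valid
(67,108,182): 67+108 ≤ 182 → not valid
(332,428,809): 332+428 ≤ 809 → not valid
(45,289,371): 45+289 ≤ 371 → not valid
1 of the 7 triples forms a triangle.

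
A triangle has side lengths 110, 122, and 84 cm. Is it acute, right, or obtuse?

acute

Compare the square of the longest side to the sum of squares of the other two: 84² + 110² = 19156 > 14884 = 122².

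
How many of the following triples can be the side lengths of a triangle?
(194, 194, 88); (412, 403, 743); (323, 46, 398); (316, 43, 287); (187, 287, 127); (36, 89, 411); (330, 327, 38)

(88,194,194): 88+194 > 194 → valid
(403,412,743): 403+412 > 743 → valid
(46,323,398): 46+323 ≤ 398 → not valid
(43,287,316): 43+287 > 316 → valid
(127,187,287): 127+187 > 287 → valid
(36,89,411): 36+89 ≤ 411 → not valid
(38,327,330): 38+327 > 330 → valid
5 of the 7 triples form a triangle.

5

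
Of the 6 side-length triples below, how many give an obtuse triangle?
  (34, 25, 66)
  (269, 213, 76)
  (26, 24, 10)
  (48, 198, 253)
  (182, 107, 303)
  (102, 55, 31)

(34,25,66): 25+34 ≤ 66, not a triangle
(269,213,76): 76²+213² = 51145 < 72361 = 269² → obtuse
(26,24,10): 10²+24² = 676 = 26² → right
(48,198,253): 48+198 ≤ 253, not a triangle
(182,107,303): 107+182 ≤ 303, not a triangle
(102,55,31): 31+55 ≤ 102, not a triangle
1 of the 6 is obtuse.

1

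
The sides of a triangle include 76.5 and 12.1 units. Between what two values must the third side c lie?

64.4 < c < 88.6

By the triangle inequality, c must be less than 76.5 + 12.1 = 88.6 and greater than |76.5 − 12.1| = 64.4.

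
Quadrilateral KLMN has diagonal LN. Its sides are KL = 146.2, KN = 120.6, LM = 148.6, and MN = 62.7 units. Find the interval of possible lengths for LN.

85.9 < LN < 211.3

From triangle KLN: |146.2 − 120.6| < LN < 146.2 + 120.6, i.e. 25.6 < LN < 266.8.
From triangle MLN: 85.9 < LN < 211.3.
Both must hold, so LN lies in the intersection.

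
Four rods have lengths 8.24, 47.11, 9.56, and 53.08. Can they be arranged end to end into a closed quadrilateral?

A quadrilateral exists iff every side is shorter than the sum of the others — equivalently, the longest side is less than the sum of the rest.
Longest side 53.08 < 64.91 (sum of the remaining 3), so yes.

Yes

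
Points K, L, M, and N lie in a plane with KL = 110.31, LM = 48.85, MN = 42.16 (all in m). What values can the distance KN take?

The maximum is all hops collinear in one direction: 110.31 + 48.85 + 42.16 = 201.32.
The longest hop is 110.31; the others sum to 91.01. Folding the others back against it leaves at least 110.31 − 91.01 = 19.30.

19.30 ≤ KN ≤ 201.32 m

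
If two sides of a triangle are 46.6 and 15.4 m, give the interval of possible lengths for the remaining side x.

By the triangle inequality, x must be less than 46.6 + 15.4 = 62.0 and greater than |46.6 − 15.4| = 31.2.

31.2 < x < 62.0 (m)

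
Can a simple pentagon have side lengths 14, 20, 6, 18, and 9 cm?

A pentagon exists iff every side is shorter than the sum of the others — equivalently, the longest side is less than the sum of the rest.
Longest side 20 < 47 (sum of the remaining 4), so yes.

Yes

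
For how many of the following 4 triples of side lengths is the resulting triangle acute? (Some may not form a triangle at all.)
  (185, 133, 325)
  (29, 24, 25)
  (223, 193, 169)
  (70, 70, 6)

(185,133,325): 133+185 ≤ 325, not a triangle
(29,24,25): 24²+25² = 1201 > 841 = 29² → acute
(223,193,169): 169²+193² = 65810 > 49729 = 223² → acute
(70,70,6): 6²+70² = 4936 > 4900 = 70² → acute
3 of the 4 are acute.

3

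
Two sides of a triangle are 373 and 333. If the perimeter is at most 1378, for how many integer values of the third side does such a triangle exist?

Triangle inequality: 40 < x < 706. Perimeter ≤ 1378 gives x ≤ 1378 − 373 − 333 = 672.
So 40 < x ≤ 672; integers 41 through 672: 632 values.

632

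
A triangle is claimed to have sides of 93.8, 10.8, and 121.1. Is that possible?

The longest side is 121.1, but the other two sum to only 104.6.
104.6 < 121.1, so the triangle inequality fails.

No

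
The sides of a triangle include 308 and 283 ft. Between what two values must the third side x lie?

25 < x < 591 (ft)

By the triangle inequality, x must be less than 308 + 283 = 591 and greater than |308 − 283| = 25.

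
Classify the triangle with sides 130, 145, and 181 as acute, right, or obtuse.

Compare the square of the longest side to the sum of squares of the other two: 130² + 145² = 37925 > 32761 = 181².

acute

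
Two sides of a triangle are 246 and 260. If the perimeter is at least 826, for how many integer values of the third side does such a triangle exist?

186

Triangle inequality: 14 < x < 506. Perimeter ≥ 826 gives x ≥ 826 − 246 − 260 = 320.
So 320 ≤ x < 506; integers 320 through 505: 186 values.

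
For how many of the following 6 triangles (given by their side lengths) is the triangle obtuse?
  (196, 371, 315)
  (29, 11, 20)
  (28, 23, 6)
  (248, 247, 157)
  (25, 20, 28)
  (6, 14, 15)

2

(196,371,315): 196²+315² = 137641 = 371² → right
(29,11,20): 11²+20² = 521 < 841 = 29² → obtuse
(28,23,6): 6²+23² = 565 < 784 = 28² → obtuse
(248,247,157): 157²+247² = 85658 > 61504 = 248² → acute
(25,20,28): 20²+25² = 1025 > 784 = 28² → acute
(6,14,15): 6²+14² = 232 > 225 = 15² → acute
2 of the 6 are obtuse.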